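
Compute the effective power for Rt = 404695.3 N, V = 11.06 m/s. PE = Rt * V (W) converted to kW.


Formula: PE = Rt * V / 1000 (kW)
Step 1 — PE (W) = 404695.3 * 11.06 = 4475930.018 W
Step 2 — PE (kW) = 4475930.018 / 1000 ≈ 4475.9 kW (5 s.f.)

4475.9 kW


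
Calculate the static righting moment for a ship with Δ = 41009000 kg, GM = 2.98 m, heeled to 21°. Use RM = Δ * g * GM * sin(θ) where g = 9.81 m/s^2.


Formula: GZ = GM * sin(theta); RM = disp * g * GZ
Step 1 — GZ = 2.98 * sin(21°) = 2.98 * 0.358368 = 1.067937 m
Step 2 — RM = 41009000 * 9.81 * 1.067937 ≈ 429630000 N·m (5 s.f.)

429630000 N·m


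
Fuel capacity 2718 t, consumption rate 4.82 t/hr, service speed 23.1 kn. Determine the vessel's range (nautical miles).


Formula: endurance = fuel / rate; range = endurance * speed
Step 1 — endurance = 2718 / 4.82 = 563.9004 hours
Step 2 — range = 563.9004 * 23.1 ≈ 13026 nautical miles (5 s.f.)

13026 NM


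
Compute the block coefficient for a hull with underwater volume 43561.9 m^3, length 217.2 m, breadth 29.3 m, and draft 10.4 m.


Formula: Cb = V / (L * B * T)
Step 1 — L * B * T = 217.2 * 29.3 * 10.4 = 66185.184 m^3
Step 2 — Cb = 43561.9 / 66185.184 ≈ 0.65818 (5 s.f.)

0.65818


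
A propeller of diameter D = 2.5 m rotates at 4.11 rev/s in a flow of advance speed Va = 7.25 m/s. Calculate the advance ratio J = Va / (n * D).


Formula: J = Va / (n * D)
Step 1 — n * D = 4.11 * 2.5 = 10.275
Step 2 — J = 7.25 / 10.275 ≈ 0.70560 (5 s.f.)

0.70560


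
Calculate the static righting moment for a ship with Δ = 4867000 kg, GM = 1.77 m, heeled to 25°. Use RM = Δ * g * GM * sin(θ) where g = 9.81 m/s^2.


Formula: GZ = GM * sin(theta); RM = disp * g * GZ
Step 1 — GZ = 1.77 * sin(25°) = 1.77 * 0.422618 = 0.748034 m
Step 2 — RM = 4867000 * 9.81 * 0.748034 ≈ 35715000 N·m (5 s.f.)

35715000 N·m


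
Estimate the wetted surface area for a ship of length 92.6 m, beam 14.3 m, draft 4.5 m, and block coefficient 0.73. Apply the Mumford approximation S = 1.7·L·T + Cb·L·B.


Formula: S = 1.7*L*T + V/T with V = Cb*L*B*T, i.e. S = L * (1.7*T + Cb*B)
Step 1 — 1.7*T = 1.7 * 4.5 = 7.65 m
Step 2 — Cb*B = 0.73 * 14.3 = 10.439 m
Step 3 — 1.7*T + Cb*B = 7.65 + 10.439 = 18.089 m
Step 4 — S = 92.6 * 18.089 ≈ 1675.0 m^2 (5 s.f.)

1675.0 m^2


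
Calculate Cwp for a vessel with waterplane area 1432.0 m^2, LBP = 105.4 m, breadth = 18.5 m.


Formula: Cwp = Aw / (L * B)
Step 1 — L * B = 105.4 * 18.5 = 1949.9 m^2
Step 2 — Cwp = 1432.0 / 1949.9 ≈ 0.73440 (5 s.f.)

0.73440


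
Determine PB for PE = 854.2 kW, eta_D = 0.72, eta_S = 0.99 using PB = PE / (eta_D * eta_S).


Formula: PB = PE / (eta_D * eta_S)
Step 1 — combined efficiency = eta_D * eta_S = 0.72 * 0.99 = 0.7128
Step 2 — PB = 854.2 / 0.7128 ≈ 1198.4 kW (5 s.f.)

1198.4 kW


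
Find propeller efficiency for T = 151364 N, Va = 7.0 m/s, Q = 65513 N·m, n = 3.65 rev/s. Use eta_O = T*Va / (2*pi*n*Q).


Formula: eta = T * Va / (2 * pi * n * Q)
Step 1 — numerator = T * Va = 151364 * 7.0 = 1059548.0
Step 2 — 2 * pi * n = 2 * pi * 3.65 = 22.933626
Step 3 — denominator = 22.933626 * 65513 = 1502450.64
Step 4 — eta = 1059548.0 / 1502450.64 ≈ 0.70521 (5 s.f.)

0.70521


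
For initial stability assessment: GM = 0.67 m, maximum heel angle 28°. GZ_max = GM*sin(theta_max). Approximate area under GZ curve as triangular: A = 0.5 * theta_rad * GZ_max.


Formula: GZ_max = GM * sin(theta); Area = 0.5 * theta_rad * GZ_max
Step 1 — GZ_max = 0.67 * sin(28°) = 0.67 * 0.469472 = 0.314546 m
Step 2 — theta_rad = 28 * pi/180 = 0.488692 rad
Step 3 — Area = 0.5 * 0.488692 * 0.314546 ≈ 0.076858 m·rad (5 s.f.)

0.076858 m·rad


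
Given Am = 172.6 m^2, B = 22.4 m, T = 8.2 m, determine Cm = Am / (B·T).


Formula: Cm = Am / (B * T)
Step 1 — B * T = 22.4 * 8.2 = 183.68 m^2
Step 2 — Cm = 172.6 / 183.68 ≈ 0.93968 (5 s.f.)

0.93968


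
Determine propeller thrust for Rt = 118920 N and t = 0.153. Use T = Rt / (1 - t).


Formula: T = Rt / (1 - t)
Step 1 — (1 - t) = 1 - 0.153 = 0.847
Step 2 — T = 118920 / 0.847 ≈ 140400 N (5 s.f.)

140400 N


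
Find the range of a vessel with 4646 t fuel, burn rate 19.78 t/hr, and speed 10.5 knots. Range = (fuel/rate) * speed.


Formula: endurance = fuel / rate; range = endurance * speed
Step 1 — endurance = 4646 / 19.78 = 234.8837 hours
Step 2 — range = 234.8837 * 10.5 ≈ 2466.3 nautical miles (5 s.f.)

2466.3 NM


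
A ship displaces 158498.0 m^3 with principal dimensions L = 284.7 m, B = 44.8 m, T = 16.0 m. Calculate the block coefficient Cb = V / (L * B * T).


Formula: Cb = V / (L * B * T)
Step 1 — L * B * T = 284.7 * 44.8 * 16.0 = 204072.96 m^3
Step 2 — Cb = 158498.0 / 204072.96 ≈ 0.77667 (5 s.f.)

0.77667


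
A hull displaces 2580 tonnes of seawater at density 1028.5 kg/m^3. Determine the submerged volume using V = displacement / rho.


Formula: V = mass / rho
Step 1 — convert tonnes to kg: 2580 t * 1000 = 2580000 kg
Step 2 — V = 2580000 / 1028.5 ≈ 2508.5 m^3 (5 s.f.)

2508.5 m^3


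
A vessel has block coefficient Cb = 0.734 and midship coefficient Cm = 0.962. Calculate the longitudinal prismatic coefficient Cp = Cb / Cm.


Formula: Cp = Cb / Cm
Substituting: Cp = 0.734 / 0.962
Result: Cp ≈ 0.76299 (5 s.f.)

0.76299


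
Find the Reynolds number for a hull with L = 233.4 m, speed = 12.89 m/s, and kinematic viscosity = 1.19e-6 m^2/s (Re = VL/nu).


Formula: Re = V * L / nu
Step 1 — V * L = 12.89 * 233.4 = 3008.526 m^2/s
Step 2 — Re = 3008.526 / 1.19e-6 = 2.53e+09

2.53e+09


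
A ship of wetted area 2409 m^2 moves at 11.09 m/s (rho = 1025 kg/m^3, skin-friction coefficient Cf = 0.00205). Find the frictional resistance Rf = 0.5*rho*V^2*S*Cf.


Formula: Rf = 0.5 * rho * V^2 * S * Cf
Step 1 — V^2 = 11.09^2 = 122.9881
Step 2 — 0.5 * rho * V^2 = 0.5 * 1025 * 122.9881 = 63031.40125
Step 3 — Rf = 63031.40125 * 2409 * 0.00205 ≈ 311280 N (5 s.f.)

311280 N


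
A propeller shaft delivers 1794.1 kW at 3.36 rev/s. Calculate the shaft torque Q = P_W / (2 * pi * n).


Formula: Q = P_W / (2 * pi * n)
Step 1 — P_W = 1794.1 kW * 1000 = 1794100.0 W
Step 2 — 2 * pi * n = 2 * pi * 3.36 = 21.111503
Step 3 — Q = 1794100.0 / 21.111503 ≈ 84982 N·m (5 s.f.)

84982 N·m


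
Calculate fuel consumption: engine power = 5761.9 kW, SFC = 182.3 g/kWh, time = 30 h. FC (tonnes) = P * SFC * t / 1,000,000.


Formula: FC (tonnes) = P * SFC * t / 1,000,000
Step 1 — P * SFC * t = 5761.9 * 182.3 * 30 = 31511831.1 g
Step 2 — FC (tonnes) = 31511831.1 / 1,000,000 ≈ 31.512 tonnes (5 s.f.)

31.512 tonnes


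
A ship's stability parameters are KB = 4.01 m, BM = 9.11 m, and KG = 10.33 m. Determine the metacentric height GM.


Formula: GM = KB + BM - KG
Step 1 — KM = KB + BM = 4.01 + 9.11 = 13.12 m
Step 2 — GM = KM - KG = 13.12 - 10.33 = 2.79 m

2.79 m


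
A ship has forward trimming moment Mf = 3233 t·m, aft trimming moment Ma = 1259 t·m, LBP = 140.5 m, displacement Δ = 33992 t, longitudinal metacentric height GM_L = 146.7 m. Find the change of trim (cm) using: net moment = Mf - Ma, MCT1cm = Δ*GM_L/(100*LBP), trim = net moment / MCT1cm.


Formula: net trimming moment = Mf - Ma; MCT1cm = Δ*GM_L/(100*LBP); trim = net moment / MCT1cm
Step 1 — net trimming moment = 3233 - 1259 = 1974 t·m
Step 2 — MCT1cm = 33992 * 146.7 / (100 * 140.5) = 354.92 t·m/cm
Step 3 — trim = 1974 / 354.92 ≈ 5.5618 cm (5 s.f.)

5.5618 cm


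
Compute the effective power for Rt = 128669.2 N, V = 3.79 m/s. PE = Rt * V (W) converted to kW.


Formula: PE = Rt * V / 1000 (kW)
Step 1 — PE (W) = 128669.2 * 3.79 = 487656.268 W
Step 2 — PE (kW) = 487656.268 / 1000 ≈ 487.66 kW (5 s.f.)

487.66 kW


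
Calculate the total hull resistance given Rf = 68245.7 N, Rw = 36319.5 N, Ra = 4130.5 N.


Formula: Rt = Rf + Rw + Ra
Substituting: Rt = 68245.7 + 36319.5 + 4130.5
Result: Rt = 108695.7 N

108695.7 N


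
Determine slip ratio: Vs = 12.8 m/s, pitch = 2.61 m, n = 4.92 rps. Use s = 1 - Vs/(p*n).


Formula: s = 1 - Vs / (p * n)
Step 1 — p * n = 2.61 * 4.92 = 12.8412
Step 2 — Vs / (p*n) = 12.8 / 12.8412 = 0.996792 (6 d.p.)
Step 3 — s = 1 - 0.996792 = 0.003208

0.003208


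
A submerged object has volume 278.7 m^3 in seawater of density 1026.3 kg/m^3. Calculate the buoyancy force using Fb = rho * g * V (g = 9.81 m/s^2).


Formula: Fb = rho * g * V
Substituting: Fb = 1026.3 * 9.81 * 278.7
Intermediate: 1026.3 * 9.81 = 10068.003
Result: Fb = 10068.003 * 278.7 ≈ 2806000 N (5 s.f.)

2806000 N


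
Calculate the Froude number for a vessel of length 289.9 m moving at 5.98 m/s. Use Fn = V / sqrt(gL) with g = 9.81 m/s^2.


Formula: Fn = V / sqrt(g * L)
Step 1 — g * L = 9.81 * 289.9 = 2843.919
Step 2 — sqrt(g * L) = sqrt(2843.919) = 53.328407
Step 3 — Fn = 5.98 / 53.328407 ≈ 0.11214 (5 s.f.)

0.11214


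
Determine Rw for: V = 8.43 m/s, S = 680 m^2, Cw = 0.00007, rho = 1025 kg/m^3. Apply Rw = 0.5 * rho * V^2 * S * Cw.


Formula: Rw = 0.5 * rho * V^2 * S * Cw
Step 1 — V^2 = 8.43^2 = 71.0649
Step 2 — 0.5 * rho * V^2 = 0.5 * 1025 * 71.0649 = 36420.76125
Step 3 — Rw = 36420.76125 * 680 * 0.00007 ≈ 1733.6 N (5 s.f.)

1733.6 N


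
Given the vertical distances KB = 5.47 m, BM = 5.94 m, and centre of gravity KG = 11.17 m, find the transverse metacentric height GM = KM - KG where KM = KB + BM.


Formula: GM = KB + BM - KG
Step 1 — KM = KB + BM = 5.47 + 5.94 = 11.41 m
Step 2 — GM = KM - KG = 11.41 - 11.17 = 0.24 m

0.24 m


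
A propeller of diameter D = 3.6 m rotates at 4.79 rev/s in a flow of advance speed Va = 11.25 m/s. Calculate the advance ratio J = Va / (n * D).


Formula: J = Va / (n * D)
Step 1 — n * D = 4.79 * 3.6 = 17.244
Step 2 — J = 11.25 / 17.244 ≈ 0.65240 (5 s.f.)

0.65240


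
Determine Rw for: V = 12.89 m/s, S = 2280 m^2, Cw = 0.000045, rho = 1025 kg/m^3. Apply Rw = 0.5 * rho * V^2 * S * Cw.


Formula: Rw = 0.5 * rho * V^2 * S * Cw
Step 1 — V^2 = 12.89^2 = 166.1521
Step 2 — 0.5 * rho * V^2 = 0.5 * 1025 * 166.1521 = 85152.95125
Step 3 — Rw = 85152.95125 * 2280 * 0.000045 ≈ 8736.7 N (5 s.f.)

8736.7 N


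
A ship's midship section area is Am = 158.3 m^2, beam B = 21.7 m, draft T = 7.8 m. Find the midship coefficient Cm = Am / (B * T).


Formula: Cm = Am / (B * T)
Step 1 — B * T = 21.7 * 7.8 = 169.26 m^2
Step 2 — Cm = 158.3 / 169.26 ≈ 0.93525 (5 s.f.)

0.93525


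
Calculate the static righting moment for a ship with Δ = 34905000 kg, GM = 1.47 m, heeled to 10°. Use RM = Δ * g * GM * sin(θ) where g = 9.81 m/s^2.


Formula: GZ = GM * sin(theta); RM = disp * g * GZ
Step 1 — GZ = 1.47 * sin(10°) = 1.47 * 0.173648 = 0.255263 m
Step 2 — RM = 34905000 * 9.81 * 0.255263 ≈ 87407000 N·m (5 s.f.)

87407000 N·m


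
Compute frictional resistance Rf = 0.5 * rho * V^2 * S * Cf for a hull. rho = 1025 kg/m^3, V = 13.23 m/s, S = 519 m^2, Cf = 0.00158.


Formula: Rf = 0.5 * rho * V^2 * S * Cf
Step 1 — V^2 = 13.23^2 = 175.0329
Step 2 — 0.5 * rho * V^2 = 0.5 * 1025 * 175.0329 = 89704.36125
Step 3 — Rf = 89704.36125 * 519 * 0.00158 ≈ 73559 N (5 s.f.)

73559 N


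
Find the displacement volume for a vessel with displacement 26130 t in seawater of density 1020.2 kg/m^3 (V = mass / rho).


Formula: V = mass / rho
Step 1 — convert tonnes to kg: 26130 t * 1000 = 26130000 kg
Step 2 — V = 26130000 / 1020.2 ≈ 25613 m^3 (5 s.f.)

25613 m^3


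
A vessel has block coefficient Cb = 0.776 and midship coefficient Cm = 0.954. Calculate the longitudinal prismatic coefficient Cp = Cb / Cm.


Formula: Cp = Cb / Cm
Substituting: Cp = 0.776 / 0.954
Result: Cp ≈ 0.81342 (5 s.f.)

0.81342


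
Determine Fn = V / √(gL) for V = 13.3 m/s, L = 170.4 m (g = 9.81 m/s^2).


Formula: Fn = V / sqrt(g * L)
Step 1 — g * L = 9.81 * 170.4 = 1671.624
Step 2 — sqrt(g * L) = sqrt(1671.624) = 40.885499
Step 3 — Fn = 13.3 / 40.885499 ≈ 0.32530 (5 s.f.)

0.32530


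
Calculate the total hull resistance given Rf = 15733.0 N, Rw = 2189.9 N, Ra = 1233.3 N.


Formula: Rt = Rf + Rw + Ra
Substituting: Rt = 15733.0 + 2189.9 + 1233.3
Result: Rt = 19156.2 N

19156.2 N


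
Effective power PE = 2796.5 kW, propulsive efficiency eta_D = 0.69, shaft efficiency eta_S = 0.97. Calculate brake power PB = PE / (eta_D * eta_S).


Formula: PB = PE / (eta_D * eta_S)
Step 1 — combined efficiency = eta_D * eta_S = 0.69 * 0.97 = 0.6693
Step 2 — PB = 2796.5 / 0.6693 ≈ 4178.2 kW (5 s.f.)

4178.2 kW


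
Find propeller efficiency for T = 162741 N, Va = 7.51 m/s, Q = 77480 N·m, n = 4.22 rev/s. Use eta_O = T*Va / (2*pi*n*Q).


Formula: eta = T * Va / (2 * pi * n * Q)
Step 1 — numerator = T * Va = 162741 * 7.51 = 1222184.91
Step 2 — 2 * pi * n = 2 * pi * 4.22 = 26.515042
Step 3 — denominator = 26.515042 * 77480 = 2054385.45
Step 4 — eta = 1222184.91 / 2054385.45 ≈ 0.59492 (5 s.f.)

0.59492


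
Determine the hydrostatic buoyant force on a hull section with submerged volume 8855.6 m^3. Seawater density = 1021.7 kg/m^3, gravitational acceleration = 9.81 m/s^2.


Formula: Fb = rho * g * V
Substituting: Fb = 1021.7 * 9.81 * 8855.6
Intermediate: 1021.7 * 9.81 = 10022.877
Result: Fb = 10022.877 * 8855.6 ≈ 88759000 N (5 s.f.)

88759000 N


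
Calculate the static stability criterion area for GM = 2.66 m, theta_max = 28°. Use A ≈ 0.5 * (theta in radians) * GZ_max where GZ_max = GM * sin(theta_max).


Formula: GZ_max = GM * sin(theta); Area = 0.5 * theta_rad * GZ_max
Step 1 — GZ_max = 2.66 * sin(28°) = 2.66 * 0.469472 = 1.248796 m
Step 2 — theta_rad = 28 * pi/180 = 0.488692 rad
Step 3 — Area = 0.5 * 0.488692 * 1.248796 ≈ 0.30514 m·rad (5 s.f.)

0.30514 m·rad


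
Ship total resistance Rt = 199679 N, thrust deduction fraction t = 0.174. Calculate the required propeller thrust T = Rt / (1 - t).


Formula: T = Rt / (1 - t)
Step 1 — (1 - t) = 1 - 0.174 = 0.826
Step 2 — T = 199679 / 0.826 ≈ 241740 N (5 s.f.)

241740 N


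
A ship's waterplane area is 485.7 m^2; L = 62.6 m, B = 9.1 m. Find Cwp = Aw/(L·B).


Formula: Cwp = Aw / (L * B)
Step 1 — L * B = 62.6 * 9.1 = 569.66 m^2
Step 2 — Cwp = 485.7 / 569.66 ≈ 0.85261 (5 s.f.)

0.85261


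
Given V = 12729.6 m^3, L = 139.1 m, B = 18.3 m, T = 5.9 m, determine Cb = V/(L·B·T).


Formula: Cb = V / (L * B * T)
Step 1 — L * B * T = 139.1 * 18.3 * 5.9 = 15018.627 m^3
Step 2 — Cb = 12729.6 / 15018.627 ≈ 0.84759 (5 s.f.)

0.84759


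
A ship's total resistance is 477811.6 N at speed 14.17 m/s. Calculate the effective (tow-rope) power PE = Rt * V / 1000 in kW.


Formula: PE = Rt * V / 1000 (kW)
Step 1 — PE (W) = 477811.6 * 14.17 = 6770590.372 W
Step 2 — PE (kW) = 6770590.372 / 1000 ≈ 6770.6 kW (5 s.f.)

6770.6 kW


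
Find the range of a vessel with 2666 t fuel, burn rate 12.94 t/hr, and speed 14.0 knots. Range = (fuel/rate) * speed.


Formula: endurance = fuel / rate; range = endurance * speed
Step 1 — endurance = 2666 / 12.94 = 206.0278 hours
Step 2 — range = 206.0278 * 14.0 ≈ 2884.4 nautical miles (5 s.f.)

2884.4 NM


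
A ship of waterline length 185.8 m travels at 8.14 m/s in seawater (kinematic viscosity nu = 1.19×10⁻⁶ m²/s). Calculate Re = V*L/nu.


Formula: Re = V * L / nu
Step 1 — V * L = 8.14 * 185.8 = 1512.412 m^2/s
Step 2 — Re = 1512.412 / 1.19e-6 = 1.27e+09

1.27e+09


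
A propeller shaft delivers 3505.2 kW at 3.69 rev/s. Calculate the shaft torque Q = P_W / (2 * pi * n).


Formula: Q = P_W / (2 * pi * n)
Step 1 — P_W = 3505.2 kW * 1000 = 3505200.0 W
Step 2 — 2 * pi * n = 2 * pi * 3.69 = 23.184954
Step 3 — Q = 3505200.0 / 23.184954 ≈ 151180 N·m (5 s.f.)

151180 N·m


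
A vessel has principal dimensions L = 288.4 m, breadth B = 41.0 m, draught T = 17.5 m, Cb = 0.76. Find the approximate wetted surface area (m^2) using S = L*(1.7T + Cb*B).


Formula: S = 1.7*L*T + V/T with V = Cb*L*B*T, i.e. S = L * (1.7*T + Cb*B)
Step 1 — 1.7*T = 1.7 * 17.5 = 29.75 m
Step 2 — Cb*B = 0.76 * 41.0 = 31.16 m
Step 3 — 1.7*T + Cb*B = 29.75 + 31.16 = 60.91 m
Step 4 — S = 288.4 * 60.91 ≈ 17566 m^2 (5 s.f.)

17566 m^2


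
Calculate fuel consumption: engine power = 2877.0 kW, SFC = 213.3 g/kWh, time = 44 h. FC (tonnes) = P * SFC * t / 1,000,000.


Formula: FC (tonnes) = P * SFC * t / 1,000,000
Step 1 — P * SFC * t = 2877.0 * 213.3 * 44 = 27001220.4 g
Step 2 — FC (tonnes) = 27001220.4 / 1,000,000 ≈ 27.001 tonnes (5 s.f.)

27.001 tonnes


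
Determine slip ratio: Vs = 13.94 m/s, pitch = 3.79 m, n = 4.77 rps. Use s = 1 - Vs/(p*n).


Formula: s = 1 - Vs / (p * n)
Step 1 — p * n = 3.79 * 4.77 = 18.0783
Step 2 — Vs / (p*n) = 13.94 / 18.0783 = 0.77109 (6 d.p.)
Step 3 — s = 1 - 0.77109 = 0.22891

0.22891


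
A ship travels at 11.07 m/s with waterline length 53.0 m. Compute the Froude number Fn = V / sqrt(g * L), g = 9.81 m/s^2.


Formula: Fn = V / sqrt(g * L)
Step 1 — g * L = 9.81 * 53.0 = 519.93
Step 2 — sqrt(g * L) = sqrt(519.93) = 22.801974
Step 3 — Fn = 11.07 / 22.801974 ≈ 0.48548 (5 s.f.)

0.48548


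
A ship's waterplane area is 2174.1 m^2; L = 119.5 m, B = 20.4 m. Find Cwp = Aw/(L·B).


Formula: Cwp = Aw / (L * B)
Step 1 — L * B = 119.5 * 20.4 = 2437.8 m^2
Step 2 — Cwp = 2174.1 / 2437.8 ≈ 0.89183 (5 s.f.)

0.89183


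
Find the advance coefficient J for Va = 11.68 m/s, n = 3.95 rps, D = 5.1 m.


Formula: J = Va / (n * D)
Step 1 — n * D = 3.95 * 5.1 = 20.145
Step 2 — J = 11.68 / 20.145 ≈ 0.57980 (5 s.f.)

0.57980


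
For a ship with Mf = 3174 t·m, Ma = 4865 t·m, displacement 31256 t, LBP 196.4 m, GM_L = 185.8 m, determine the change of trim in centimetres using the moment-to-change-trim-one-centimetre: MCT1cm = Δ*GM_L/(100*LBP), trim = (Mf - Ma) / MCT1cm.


Formula: net trimming moment = Mf - Ma; MCT1cm = Δ*GM_L/(100*LBP); trim = net moment / MCT1cm
Step 1 — net trimming moment = 3174 - 4865 = -1691 t·m
Step 2 — MCT1cm = 31256 * 185.8 / (100 * 196.4) = 295.6907 t·m/cm
Step 3 — trim = -1691 / 295.6907 ≈ -5.7188 cm (5 s.f.)

-5.7188 cm


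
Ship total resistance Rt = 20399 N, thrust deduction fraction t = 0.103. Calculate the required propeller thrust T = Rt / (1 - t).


Formula: T = Rt / (1 - t)
Step 1 — (1 - t) = 1 - 0.103 = 0.897
Step 2 — T = 20399 / 0.897 ≈ 22741 N (5 s.f.)

22741 N


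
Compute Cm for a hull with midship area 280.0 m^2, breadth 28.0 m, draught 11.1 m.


Formula: Cm = Am / (B * T)
Step 1 — B * T = 28.0 * 11.1 = 310.8 m^2
Step 2 — Cm = 280.0 / 310.8 ≈ 0.90090 (5 s.f.)

0.90090


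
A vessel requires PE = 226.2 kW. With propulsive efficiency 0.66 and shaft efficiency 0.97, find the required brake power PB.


Formula: PB = PE / (eta_D * eta_S)
Step 1 — combined efficiency = eta_D * eta_S = 0.66 * 0.97 = 0.6402
Step 2 — PB = 226.2 / 0.6402 ≈ 353.33 kW (5 s.f.)

353.33 kW


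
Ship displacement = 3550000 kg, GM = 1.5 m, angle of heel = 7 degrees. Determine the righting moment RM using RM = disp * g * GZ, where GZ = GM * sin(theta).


Formula: GZ = GM * sin(theta); RM = disp * g * GZ
Step 1 — GZ = 1.5 * sin(7°) = 1.5 * 0.121869 = 0.182804 m
Step 2 — RM = 3550000 * 9.81 * 0.182804 ≈ 6366200 N·m (5 s.f.)

6366200 N·m


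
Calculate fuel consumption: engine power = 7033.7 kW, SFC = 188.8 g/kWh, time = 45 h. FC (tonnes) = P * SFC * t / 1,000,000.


Formula: FC (tonnes) = P * SFC * t / 1,000,000
Step 1 — P * SFC * t = 7033.7 * 188.8 * 45 = 59758315.2 g
Step 2 — FC (tonnes) = 59758315.2 / 1,000,000 ≈ 59.758 tonnes (5 s.f.)

59.758 tonnes


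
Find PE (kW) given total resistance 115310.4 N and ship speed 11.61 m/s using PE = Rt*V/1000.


Formula: PE = Rt * V / 1000 (kW)
Step 1 — PE (W) = 115310.4 * 11.61 = 1338753.744 W
Step 2 — PE (kW) = 1338753.744 / 1000 ≈ 1338.8 kW (5 s.f.)

1338.8 kW


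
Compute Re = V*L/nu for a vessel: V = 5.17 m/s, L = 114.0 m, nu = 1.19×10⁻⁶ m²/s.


Formula: Re = V * L / nu
Step 1 — V * L = 5.17 * 114.0 = 589.38 m^2/s
Step 2 — Re = 589.38 / 1.19e-6 = 4.95e+08

4.95e+08


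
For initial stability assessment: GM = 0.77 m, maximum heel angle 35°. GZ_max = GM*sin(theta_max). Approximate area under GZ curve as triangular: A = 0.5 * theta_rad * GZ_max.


Formula: GZ_max = GM * sin(theta); Area = 0.5 * theta_rad * GZ_max
Step 1 — GZ_max = 0.77 * sin(35°) = 0.77 * 0.573576 = 0.441654 m
Step 2 — theta_rad = 35 * pi/180 = 0.610865 rad
Step 3 — Area = 0.5 * 0.610865 * 0.441654 ≈ 0.13490 m·rad (5 s.f.)

0.13490 m·rad


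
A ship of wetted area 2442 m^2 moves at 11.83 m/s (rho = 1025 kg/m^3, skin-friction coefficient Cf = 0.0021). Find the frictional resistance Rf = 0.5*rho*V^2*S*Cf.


Formula: Rf = 0.5 * rho * V^2 * S * Cf
Step 1 — V^2 = 11.83^2 = 139.9489
Step 2 — 0.5 * rho * V^2 = 0.5 * 1025 * 139.9489 = 71723.81125
Step 3 — Rf = 71723.81125 * 2442 * 0.0021 ≈ 367810 N (5 s.f.)

367810 N


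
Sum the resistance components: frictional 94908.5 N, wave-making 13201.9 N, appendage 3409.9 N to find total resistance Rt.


Formula: Rt = Rf + Rw + Ra
Substituting: Rt = 94908.5 + 13201.9 + 3409.9
Result: Rt = 111520.3 N

111520.3 N


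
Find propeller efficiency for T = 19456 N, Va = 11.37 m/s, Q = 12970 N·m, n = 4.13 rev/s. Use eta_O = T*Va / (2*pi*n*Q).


Formula: eta = T * Va / (2 * pi * n * Q)
Step 1 — numerator = T * Va = 19456 * 11.37 = 221214.72
Step 2 — 2 * pi * n = 2 * pi * 4.13 = 25.949555
Step 3 — denominator = 25.949555 * 12970 = 336565.73
Step 4 — eta = 221214.72 / 336565.73 ≈ 0.65727 (5 s.f.)

0.65727


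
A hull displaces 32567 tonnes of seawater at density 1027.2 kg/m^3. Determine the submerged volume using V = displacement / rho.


Formula: V = mass / rho
Step 1 — convert tonnes to kg: 32567 t * 1000 = 32567000 kg
Step 2 — V = 32567000 / 1027.2 ≈ 31705 m^3 (5 s.f.)

31705 m^3


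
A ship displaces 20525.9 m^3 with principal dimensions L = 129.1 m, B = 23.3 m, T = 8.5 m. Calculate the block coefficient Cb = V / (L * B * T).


Formula: Cb = V / (L * B * T)
Step 1 — L * B * T = 129.1 * 23.3 * 8.5 = 25568.255 m^3
Step 2 — Cb = 20525.9 / 25568.255 ≈ 0.80279 (5 s.f.)

0.80279


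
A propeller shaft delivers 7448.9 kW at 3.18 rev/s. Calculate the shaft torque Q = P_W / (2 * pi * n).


Formula: Q = P_W / (2 * pi * n)
Step 1 — P_W = 7448.9 kW * 1000 = 7448900.0 W
Step 2 — 2 * pi * n = 2 * pi * 3.18 = 19.980529
Step 3 — Q = 7448900.0 / 19.980529 ≈ 372810 N·m (5 s.f.)

372810 N·m


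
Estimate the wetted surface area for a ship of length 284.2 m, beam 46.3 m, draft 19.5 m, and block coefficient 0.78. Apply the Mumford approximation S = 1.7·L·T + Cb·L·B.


Formula: S = 1.7*L*T + V/T with V = Cb*L*B*T, i.e. S = L * (1.7*T + Cb*B)
Step 1 — 1.7*T = 1.7 * 19.5 = 33.15 m
Step 2 — Cb*B = 0.78 * 46.3 = 36.114 m
Step 3 — 1.7*T + Cb*B = 33.15 + 36.114 = 69.264 m
Step 4 — S = 284.2 * 69.264 ≈ 19685 m^2 (5 s.f.)

19685 m^2


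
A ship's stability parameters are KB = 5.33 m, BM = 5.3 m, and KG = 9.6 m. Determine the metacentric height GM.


Formula: GM = KB + BM - KG
Step 1 — KM = KB + BM = 5.33 + 5.3 = 10.63 m
Step 2 — GM = KM - KG = 10.63 - 9.6 = 1.03 m

1.03 m


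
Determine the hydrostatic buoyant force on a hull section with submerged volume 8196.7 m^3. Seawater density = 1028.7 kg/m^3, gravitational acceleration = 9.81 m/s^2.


Formula: Fb = rho * g * V
Substituting: Fb = 1028.7 * 9.81 * 8196.7
Intermediate: 1028.7 * 9.81 = 10091.547
Result: Fb = 10091.547 * 8196.7 ≈ 82717000 N (5 s.f.)

82717000 N


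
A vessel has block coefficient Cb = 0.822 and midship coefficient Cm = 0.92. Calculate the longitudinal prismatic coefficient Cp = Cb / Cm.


Formula: Cp = Cb / Cm
Substituting: Cp = 0.822 / 0.92
Result: Cp ≈ 0.89348 (5 s.f.)

0.89348


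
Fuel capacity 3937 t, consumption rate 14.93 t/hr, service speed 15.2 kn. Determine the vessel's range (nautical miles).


Formula: endurance = fuel / rate; range = endurance * speed
Step 1 — endurance = 3937 / 14.93 = 263.6973 hours
Step 2 — range = 263.6973 * 15.2 ≈ 4008.2 nautical miles (5 s.f.)

4008.2 NM


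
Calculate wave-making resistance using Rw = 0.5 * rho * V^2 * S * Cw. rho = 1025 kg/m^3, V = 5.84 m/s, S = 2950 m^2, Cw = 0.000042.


Formula: Rw = 0.5 * rho * V^2 * S * Cw
Step 1 — V^2 = 5.84^2 = 34.1056
Step 2 — 0.5 * rho * V^2 = 0.5 * 1025 * 34.1056 = 17479.12
Step 3 — Rw = 17479.12 * 2950 * 0.000042 ≈ 2165.7 N (5 s.f.)

2165.7 N


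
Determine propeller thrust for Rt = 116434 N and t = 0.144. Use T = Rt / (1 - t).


Formula: T = Rt / (1 - t)
Step 1 — (1 - t) = 1 - 0.144 = 0.856
Step 2 — T = 116434 / 0.856 ≈ 136020 N (5 s.f.)

136020 N


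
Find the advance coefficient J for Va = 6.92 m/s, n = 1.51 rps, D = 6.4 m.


Formula: J = Va / (n * D)
Step 1 — n * D = 1.51 * 6.4 = 9.664
Step 2 — J = 6.92 / 9.664 ≈ 0.71606 (5 s.f.)

0.71606


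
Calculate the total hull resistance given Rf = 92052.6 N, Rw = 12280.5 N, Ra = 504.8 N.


Formula: Rt = Rf + Rw + Ra
Substituting: Rt = 92052.6 + 12280.5 + 504.8
Result: Rt = 104837.9 N

104837.9 N


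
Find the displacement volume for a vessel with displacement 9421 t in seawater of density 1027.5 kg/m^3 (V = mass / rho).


Formula: V = mass / rho
Step 1 — convert tonnes to kg: 9421 t * 1000 = 9421000 kg
Step 2 — V = 9421000 / 1027.5 ≈ 9168.9 m^3 (5 s.f.)

9168.9 m^3


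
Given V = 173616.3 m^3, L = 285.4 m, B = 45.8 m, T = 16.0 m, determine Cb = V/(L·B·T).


Formula: Cb = V / (L * B * T)
Step 1 — L * B * T = 285.4 * 45.8 * 16.0 = 209141.12 m^3
Step 2 — Cb = 173616.3 / 209141.12 ≈ 0.83014 (5 s.f.)

0.83014


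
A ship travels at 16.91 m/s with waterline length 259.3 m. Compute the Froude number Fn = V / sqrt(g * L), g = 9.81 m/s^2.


Formula: Fn = V / sqrt(g * L)
Step 1 — g * L = 9.81 * 259.3 = 2543.733
Step 2 — sqrt(g * L) = sqrt(2543.733) = 50.435434
Step 3 — Fn = 16.91 / 50.435434 ≈ 0.33528 (5 s.f.)

0.33528


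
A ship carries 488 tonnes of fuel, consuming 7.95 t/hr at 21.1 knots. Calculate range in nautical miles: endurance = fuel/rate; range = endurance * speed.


Formula: endurance = fuel / rate; range = endurance * speed
Step 1 — endurance = 488 / 7.95 = 61.3836 hours
Step 2 — range = 61.3836 * 21.1 ≈ 1295.2 nautical miles (5 s.f.)

1295.2 NM


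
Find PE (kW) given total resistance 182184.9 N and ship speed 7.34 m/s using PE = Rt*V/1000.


Formula: PE = Rt * V / 1000 (kW)
Step 1 — PE (W) = 182184.9 * 7.34 = 1337237.166 W
Step 2 — PE (kW) = 1337237.166 / 1000 ≈ 1337.2 kW (5 s.f.)

1337.2 kW


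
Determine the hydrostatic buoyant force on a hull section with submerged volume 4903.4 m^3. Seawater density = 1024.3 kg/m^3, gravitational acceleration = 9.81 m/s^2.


Formula: Fb = rho * g * V
Substituting: Fb = 1024.3 * 9.81 * 4903.4
Intermediate: 1024.3 * 9.81 = 10048.383
Result: Fb = 10048.383 * 4903.4 ≈ 49271000 N (5 s.f.)

49271000 N


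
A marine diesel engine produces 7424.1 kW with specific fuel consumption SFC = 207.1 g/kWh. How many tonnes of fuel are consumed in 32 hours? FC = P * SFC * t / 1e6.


Formula: FC (tonnes) = P * SFC * t / 1,000,000
Step 1 — P * SFC * t = 7424.1 * 207.1 * 32 = 49200995.52 g
Step 2 — FC (tonnes) = 49200995.52 / 1,000,000 ≈ 49.201 tonnes (5 s.f.)

49.201 tonnes


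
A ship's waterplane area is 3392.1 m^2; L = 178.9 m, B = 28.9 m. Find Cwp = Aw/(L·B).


Formula: Cwp = Aw / (L * B)
Step 1 — L * B = 178.9 * 28.9 = 5170.21 m^2
Step 2 — Cwp = 3392.1 / 5170.21 ≈ 0.65609 (5 s.f.)

0.65609


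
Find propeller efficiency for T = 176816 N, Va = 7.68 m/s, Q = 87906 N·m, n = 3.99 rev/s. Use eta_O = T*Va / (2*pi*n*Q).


Formula: eta = T * Va / (2 * pi * n * Q)
Step 1 — numerator = T * Va = 176816 * 7.68 = 1357946.88
Step 2 — 2 * pi * n = 2 * pi * 3.99 = 25.069909
Step 3 — denominator = 25.069909 * 87906 = 2203795.42
Step 4 — eta = 1357946.88 / 2203795.42 ≈ 0.61619 (5 s.f.)

0.61619


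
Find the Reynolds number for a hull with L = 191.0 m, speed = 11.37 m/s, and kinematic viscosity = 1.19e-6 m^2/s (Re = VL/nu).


Formula: Re = V * L / nu
Step 1 — V * L = 11.37 * 191.0 = 2171.67 m^2/s
Step 2 — Re = 2171.67 / 1.19e-6 = 1.82e+09

1.82e+09


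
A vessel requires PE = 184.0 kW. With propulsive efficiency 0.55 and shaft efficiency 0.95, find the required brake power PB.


Formula: PB = PE / (eta_D * eta_S)
Step 1 — combined efficiency = eta_D * eta_S = 0.55 * 0.95 = 0.5225
Step 2 — PB = 184.0 / 0.5225 ≈ 352.15 kW (5 s.f.)

352.15 kW


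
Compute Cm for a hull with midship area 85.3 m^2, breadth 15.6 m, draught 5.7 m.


Formula: Cm = Am / (B * T)
Step 1 — B * T = 15.6 * 5.7 = 88.92 m^2
Step 2 — Cm = 85.3 / 88.92 ≈ 0.95929 (5 s.f.)

0.95929


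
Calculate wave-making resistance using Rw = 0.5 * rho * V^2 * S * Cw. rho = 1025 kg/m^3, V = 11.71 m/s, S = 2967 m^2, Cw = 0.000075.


Formula: Rw = 0.5 * rho * V^2 * S * Cw
Step 1 — V^2 = 11.71^2 = 137.1241
Step 2 — 0.5 * rho * V^2 = 0.5 * 1025 * 137.1241 = 70276.10125
Step 3 — Rw = 70276.10125 * 2967 * 0.000075 ≈ 15638 N (5 s.f.)

15638 N


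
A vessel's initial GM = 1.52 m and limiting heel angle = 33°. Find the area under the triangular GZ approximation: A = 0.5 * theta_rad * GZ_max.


Formula: GZ_max = GM * sin(theta); Area = 0.5 * theta_rad * GZ_max
Step 1 — GZ_max = 1.52 * sin(33°) = 1.52 * 0.544639 = 0.827851 m
Step 2 — theta_rad = 33 * pi/180 = 0.575959 rad
Step 3 — Area = 0.5 * 0.575959 * 0.827851 ≈ 0.23840 m·rad (5 s.f.)

0.23840 m·rad


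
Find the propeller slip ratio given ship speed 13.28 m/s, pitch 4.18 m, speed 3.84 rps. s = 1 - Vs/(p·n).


Formula: s = 1 - Vs / (p * n)
Step 1 — p * n = 4.18 * 3.84 = 16.0512
Step 2 — Vs / (p*n) = 13.28 / 16.0512 = 0.827352 (6 d.p.)
Step 3 — s = 1 - 0.827352 = 0.172648

0.172648


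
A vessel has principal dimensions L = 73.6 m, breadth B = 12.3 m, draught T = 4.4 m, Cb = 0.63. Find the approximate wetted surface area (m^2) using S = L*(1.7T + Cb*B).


Formula: S = 1.7*L*T + V/T with V = Cb*L*B*T, i.e. S = L * (1.7*T + Cb*B)
Step 1 — 1.7*T = 1.7 * 4.4 = 7.48 m
Step 2 — Cb*B = 0.63 * 12.3 = 7.749 m
Step 3 — 1.7*T + Cb*B = 7.48 + 7.749 = 15.229 m
Step 4 — S = 73.6 * 15.229 ≈ 1120.9 m^2 (5 s.f.)

1120.9 m^2


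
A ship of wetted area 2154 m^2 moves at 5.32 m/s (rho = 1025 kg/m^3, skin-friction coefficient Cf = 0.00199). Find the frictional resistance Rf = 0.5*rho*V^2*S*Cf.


Formula: Rf = 0.5 * rho * V^2 * S * Cf
Step 1 — V^2 = 5.32^2 = 28.3024
Step 2 — 0.5 * rho * V^2 = 0.5 * 1025 * 28.3024 = 14504.98
Step 3 — Rf = 14504.98 * 2154 * 0.00199 ≈ 62175 N (5 s.f.)

62175 N


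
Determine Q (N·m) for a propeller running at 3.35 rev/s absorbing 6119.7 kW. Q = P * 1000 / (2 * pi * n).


Formula: Q = P_W / (2 * pi * n)
Step 1 — P_W = 6119.7 kW * 1000 = 6119700.0 W
Step 2 — 2 * pi * n = 2 * pi * 3.35 = 21.048671
Step 3 — Q = 6119700.0 / 21.048671 ≈ 290740 N·m (5 s.f.)

290740 N·m


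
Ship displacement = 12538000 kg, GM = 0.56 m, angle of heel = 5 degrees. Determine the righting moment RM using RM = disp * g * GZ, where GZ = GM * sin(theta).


Formula: GZ = GM * sin(theta); RM = disp * g * GZ
Step 1 — GZ = 0.56 * sin(5°) = 0.56 * 0.087156 = 0.048807 m
Step 2 — RM = 12538000 * 9.81 * 0.048807 ≈ 6003200 N·m (5 s.f.)

6003200 N·m


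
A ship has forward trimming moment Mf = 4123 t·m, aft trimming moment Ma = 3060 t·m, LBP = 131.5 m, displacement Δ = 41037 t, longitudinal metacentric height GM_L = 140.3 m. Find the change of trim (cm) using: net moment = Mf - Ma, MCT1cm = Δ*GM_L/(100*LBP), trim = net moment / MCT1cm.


Formula: net trimming moment = Mf - Ma; MCT1cm = Δ*GM_L/(100*LBP); trim = net moment / MCT1cm
Step 1 — net trimming moment = 4123 - 3060 = 1063 t·m
Step 2 — MCT1cm = 41037 * 140.3 / (100 * 131.5) = 437.832 t·m/cm
Step 3 — trim = 1063 / 437.832 ≈ 2.4279 cm (5 s.f.)

2.4279 cm


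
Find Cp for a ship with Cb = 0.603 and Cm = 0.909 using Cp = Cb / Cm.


Formula: Cp = Cb / Cm
Substituting: Cp = 0.603 / 0.909
Result: Cp ≈ 0.66337 (5 s.f.)

0.66337


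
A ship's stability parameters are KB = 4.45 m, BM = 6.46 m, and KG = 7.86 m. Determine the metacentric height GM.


Formula: GM = KB + BM - KG
Step 1 — KM = KB + BM = 4.45 + 6.46 = 10.91 m
Step 2 — GM = KM - KG = 10.91 - 7.86 = 3.05 m

3.05 m


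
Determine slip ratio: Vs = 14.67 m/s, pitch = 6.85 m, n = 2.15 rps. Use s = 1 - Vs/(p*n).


Formula: s = 1 - Vs / (p * n)
Step 1 — p * n = 6.85 * 2.15 = 14.7275
Step 2 — Vs / (p*n) = 14.67 / 14.7275 = 0.996096 (6 d.p.)
Step 3 — s = 1 - 0.996096 = 0.003904

0.003904


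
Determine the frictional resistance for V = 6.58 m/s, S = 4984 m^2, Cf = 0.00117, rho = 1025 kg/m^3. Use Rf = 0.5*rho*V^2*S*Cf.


Formula: Rf = 0.5 * rho * V^2 * S * Cf
Step 1 — V^2 = 6.58^2 = 43.2964
Step 2 — 0.5 * rho * V^2 = 0.5 * 1025 * 43.2964 = 22189.405
Step 3 — Rf = 22189.405 * 4984 * 0.00117 ≈ 129390 N (5 s.f.)

129390 N


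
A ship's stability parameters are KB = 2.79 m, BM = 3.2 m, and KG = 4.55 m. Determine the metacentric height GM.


Formula: GM = KB + BM - KG
Step 1 — KM = KB + BM = 2.79 + 3.2 = 5.99 m
Step 2 — GM = KM - KG = 5.99 - 4.55 = 1.44 m

1.44 m


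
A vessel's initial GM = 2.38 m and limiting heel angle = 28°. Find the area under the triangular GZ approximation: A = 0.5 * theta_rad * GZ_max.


Formula: GZ_max = GM * sin(theta); Area = 0.5 * theta_rad * GZ_max
Step 1 — GZ_max = 2.38 * sin(28°) = 2.38 * 0.469472 = 1.117343 m
Step 2 — theta_rad = 28 * pi/180 = 0.488692 rad
Step 3 — Area = 0.5 * 0.488692 * 1.117343 ≈ 0.27302 m·rad (5 s.f.)

0.27302 m·rad


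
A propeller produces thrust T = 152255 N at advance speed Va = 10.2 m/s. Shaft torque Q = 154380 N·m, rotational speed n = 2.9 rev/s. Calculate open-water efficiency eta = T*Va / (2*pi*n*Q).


Formula: eta = T * Va / (2 * pi * n * Q)
Step 1 — numerator = T * Va = 152255 * 10.2 = 1553001.0
Step 2 — 2 * pi * n = 2 * pi * 2.9 = 18.221237
Step 3 — denominator = 18.221237 * 154380 = 2812994.57
Step 4 — eta = 1553001.0 / 2812994.57 ≈ 0.55208 (5 s.f.)

0.55208


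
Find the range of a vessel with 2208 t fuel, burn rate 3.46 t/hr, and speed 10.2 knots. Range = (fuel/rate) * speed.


Formula: endurance = fuel / rate; range = endurance * speed
Step 1 — endurance = 2208 / 3.46 = 638.1503 hours
Step 2 — range = 638.1503 * 10.2 ≈ 6509.1 nautical miles (5 s.f.)

6509.1 NM


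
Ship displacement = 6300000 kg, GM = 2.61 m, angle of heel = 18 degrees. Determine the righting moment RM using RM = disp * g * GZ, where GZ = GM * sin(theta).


Formula: GZ = GM * sin(theta); RM = disp * g * GZ
Step 1 — GZ = 2.61 * sin(18°) = 2.61 * 0.309017 = 0.806534 m
Step 2 — RM = 6300000 * 9.81 * 0.806534 ≈ 49846000 N·m (5 s.f.)

49846000 N·m


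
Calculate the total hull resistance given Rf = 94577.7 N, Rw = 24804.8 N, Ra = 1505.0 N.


Formula: Rt = Rf + Rw + Ra
Substituting: Rt = 94577.7 + 24804.8 + 1505.0
Result: Rt = 120887.5 N

120887.5 N


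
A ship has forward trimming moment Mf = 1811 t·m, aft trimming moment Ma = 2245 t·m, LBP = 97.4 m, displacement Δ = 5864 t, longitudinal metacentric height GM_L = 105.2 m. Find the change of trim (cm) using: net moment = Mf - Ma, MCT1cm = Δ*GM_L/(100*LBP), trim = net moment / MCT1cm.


Formula: net trimming moment = Mf - Ma; MCT1cm = Δ*GM_L/(100*LBP); trim = net moment / MCT1cm
Step 1 — net trimming moment = 1811 - 2245 = -434 t·m
Step 2 — MCT1cm = 5864 * 105.2 / (100 * 97.4) = 63.336 t·m/cm
Step 3 — trim = -434 / 63.336 ≈ -6.8523 cm (5 s.f.)

-6.8523 cm


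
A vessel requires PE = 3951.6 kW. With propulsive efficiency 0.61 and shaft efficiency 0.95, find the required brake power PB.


Formula: PB = PE / (eta_D * eta_S)
Step 1 — combined efficiency = eta_D * eta_S = 0.61 * 0.95 = 0.5795
Step 2 — PB = 3951.6 / 0.5795 ≈ 6819.0 kW (5 s.f.)

6819.0 kW


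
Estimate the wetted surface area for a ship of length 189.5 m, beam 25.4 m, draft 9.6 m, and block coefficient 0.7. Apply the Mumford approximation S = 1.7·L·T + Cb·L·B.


Formula: S = 1.7*L*T + V/T with V = Cb*L*B*T, i.e. S = L * (1.7*T + Cb*B)
Step 1 — 1.7*T = 1.7 * 9.6 = 16.32 m
Step 2 — Cb*B = 0.7 * 25.4 = 17.78 m
Step 3 — 1.7*T + Cb*B = 16.32 + 17.78 = 34.1 m
Step 4 — S = 189.5 * 34.1 ≈ 6461.9 m^2 (5 s.f.)

6461.9 m^2


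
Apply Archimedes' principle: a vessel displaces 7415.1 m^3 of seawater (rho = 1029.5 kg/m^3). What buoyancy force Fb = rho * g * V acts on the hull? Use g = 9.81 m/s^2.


Formula: Fb = rho * g * V
Substituting: Fb = 1029.5 * 9.81 * 7415.1
Intermediate: 1029.5 * 9.81 = 10099.395
Result: Fb = 10099.395 * 7415.1 ≈ 74888000 N (5 s.f.)

74888000 N


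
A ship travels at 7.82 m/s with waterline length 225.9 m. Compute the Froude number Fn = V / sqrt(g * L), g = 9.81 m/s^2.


Formula: Fn = V / sqrt(g * L)
Step 1 — g * L = 9.81 * 225.9 = 2216.079
Step 2 — sqrt(g * L) = sqrt(2216.079) = 47.075248
Step 3 — Fn = 7.82 / 47.075248 ≈ 0.16612 (5 s.f.)

0.16612


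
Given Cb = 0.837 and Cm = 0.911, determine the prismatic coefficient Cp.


Formula: Cp = Cb / Cm
Substituting: Cp = 0.837 / 0.911
Result: Cp ≈ 0.91877 (5 s.f.)

0.91877


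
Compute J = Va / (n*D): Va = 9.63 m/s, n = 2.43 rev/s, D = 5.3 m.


Formula: J = Va / (n * D)
Step 1 — n * D = 2.43 * 5.3 = 12.879
Step 2 — J = 9.63 / 12.879 ≈ 0.74773 (5 s.f.)

0.74773


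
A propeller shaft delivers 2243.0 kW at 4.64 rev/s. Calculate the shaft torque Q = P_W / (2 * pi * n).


Formula: Q = P_W / (2 * pi * n)
Step 1 — P_W = 2243.0 kW * 1000 = 2243000.0 W
Step 2 — 2 * pi * n = 2 * pi * 4.64 = 29.15398
Step 3 — Q = 2243000.0 / 29.15398 ≈ 76936 N·m (5 s.f.)

76936 N·m


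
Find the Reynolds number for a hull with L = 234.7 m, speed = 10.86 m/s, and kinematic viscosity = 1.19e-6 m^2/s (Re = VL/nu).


Formula: Re = V * L / nu
Step 1 — V * L = 10.86 * 234.7 = 2548.842 m^2/s
Step 2 — Re = 2548.842 / 1.19e-6 = 2.14e+09

2.14e+09


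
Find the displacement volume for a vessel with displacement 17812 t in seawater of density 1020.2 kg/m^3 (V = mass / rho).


Formula: V = mass / rho
Step 1 — convert tonnes to kg: 17812 t * 1000 = 17812000 kg
Step 2 — V = 17812000 / 1020.2 ≈ 17459 m^3 (5 s.f.)

17459 m^3


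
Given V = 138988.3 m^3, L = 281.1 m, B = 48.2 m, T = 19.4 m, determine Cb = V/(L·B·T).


Formula: Cb = V / (L * B * T)
Step 1 — L * B * T = 281.1 * 48.2 * 19.4 = 262850.988 m^3
Step 2 — Cb = 138988.3 / 262850.988 ≈ 0.52877 (5 s.f.)

0.52877


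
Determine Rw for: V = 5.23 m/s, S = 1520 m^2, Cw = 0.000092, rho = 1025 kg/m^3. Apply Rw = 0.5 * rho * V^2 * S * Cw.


Formula: Rw = 0.5 * rho * V^2 * S * Cw
Step 1 — V^2 = 5.23^2 = 27.3529
Step 2 — 0.5 * rho * V^2 = 0.5 * 1025 * 27.3529 = 14018.36125
Step 3 — Rw = 14018.36125 * 1520 * 0.000092 ≈ 1960.3 N (5 s.f.)

1960.3 N


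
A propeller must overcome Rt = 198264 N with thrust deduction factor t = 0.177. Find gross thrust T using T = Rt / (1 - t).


Formula: T = Rt / (1 - t)
Step 1 — (1 - t) = 1 - 0.177 = 0.823
Step 2 — T = 198264 / 0.823 ≈ 240900 N (5 s.f.)

240900 N


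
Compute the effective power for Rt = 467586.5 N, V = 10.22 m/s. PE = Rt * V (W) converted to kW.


Formula: PE = Rt * V / 1000 (kW)
Step 1 — PE (W) = 467586.5 * 10.22 = 4778734.03 W
Step 2 — PE (kW) = 4778734.03 / 1000 ≈ 4778.7 kW (5 s.f.)

4778.7 kW


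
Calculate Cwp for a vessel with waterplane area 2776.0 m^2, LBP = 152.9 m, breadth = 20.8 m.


Formula: Cwp = Aw / (L * B)
Step 1 — L * B = 152.9 * 20.8 = 3180.32 m^2
Step 2 — Cwp = 2776.0 / 3180.32 ≈ 0.87287 (5 s.f.)

0.87287


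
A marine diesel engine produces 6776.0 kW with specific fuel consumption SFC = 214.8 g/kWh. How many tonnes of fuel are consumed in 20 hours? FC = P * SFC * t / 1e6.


Formula: FC (tonnes) = P * SFC * t / 1,000,000
Step 1 — P * SFC * t = 6776.0 * 214.8 * 20 = 29109696.0 g
Step 2 — FC (tonnes) = 29109696.0 / 1,000,000 ≈ 29.110 tonnes (5 s.f.)

29.110 tonnes
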